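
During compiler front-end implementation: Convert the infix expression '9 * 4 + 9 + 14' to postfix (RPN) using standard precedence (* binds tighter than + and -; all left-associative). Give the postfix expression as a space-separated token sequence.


Applying the shunting-yard algorithm:
  Operand 9 -> output
  Push '*' onto operator stack -> op-stack: [*]
  Operand 4 -> output
  See '+' (prec 1); top '*' (prec 2) >= it -> pop '*' to output
  Push '+' onto operator stack -> op-stack: [+]
  Operand 9 -> output
  See '+' (prec 1); top '+' (prec 1) >= it -> pop '+' to output
  Push '+' onto operator stack -> op-stack: [+]
  Operand 14 -> output
  End of input: pop '+' to output
Postfix result: 9 4 * 9 + 14 +

9 4 * 9 + 14 +


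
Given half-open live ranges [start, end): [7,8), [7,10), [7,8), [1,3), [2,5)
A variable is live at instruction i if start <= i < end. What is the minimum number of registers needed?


Live ranges:
  Var0: [7, 8)
  Var1: [7, 10)
  Var2: [7, 8)
  Var3: [1, 3)
  Var4: [2, 5)
Sweep-line events (position, delta, active):
  pos=1 start -> active=1
  pos=2 start -> active=2
  pos=3 end -> active=1
  pos=5 end -> active=0
  pos=7 start -> active=1
  pos=7 start -> active=2
  pos=7 start -> active=3
  pos=8 end -> active=2
  pos=8 end -> active=1
  pos=10 end -> active=0
Maximum simultaneous active: 3
Minimum registers needed: 3

3


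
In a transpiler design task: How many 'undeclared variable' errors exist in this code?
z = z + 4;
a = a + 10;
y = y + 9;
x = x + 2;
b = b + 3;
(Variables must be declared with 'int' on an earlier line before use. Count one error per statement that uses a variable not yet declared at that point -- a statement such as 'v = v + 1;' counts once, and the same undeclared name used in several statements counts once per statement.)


Scanning code line by line:
  Line 1: use 'z' -> ERROR (undeclared)
  Line 2: use 'a' -> ERROR (undeclared)
  Line 3: use 'y' -> ERROR (undeclared)
  Line 4: use 'x' -> ERROR (undeclared)
  Line 5: use 'b' -> ERROR (undeclared)
Total undeclared variable errors: 5

5


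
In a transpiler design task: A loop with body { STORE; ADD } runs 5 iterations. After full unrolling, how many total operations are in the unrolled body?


Loop body operations: STORE, ADD (2 ops per iteration)
Unrolling 5 iterations:
  Iteration 1: STORE, ADD (2 ops)
  Iteration 2: STORE, ADD (2 ops)
  Iteration 3: STORE, ADD (2 ops)
  Iteration 4: STORE, ADD (2 ops)
  Iteration 5: STORE, ADD (2 ops)
Total: 5 iterations * 2 ops/iter = 10 operations

10


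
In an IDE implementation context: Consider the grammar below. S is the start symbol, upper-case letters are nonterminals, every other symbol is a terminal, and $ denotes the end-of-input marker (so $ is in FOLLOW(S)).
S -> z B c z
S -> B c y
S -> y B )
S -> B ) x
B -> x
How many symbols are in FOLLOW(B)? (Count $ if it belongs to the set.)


S is the start symbol and does not occur in any rule body, so FOLLOW(S) = {$}.
Examining every occurrence of B in a rule body:
  S -> z B c z : B is followed by terminal 'c' -> add 'c'
  S -> B c y : B is followed by terminal 'c' -> add 'c' (already in the set)
  S -> y B ) : B is followed by terminal ')' -> add ')'
  S -> B ) x : B is followed by terminal ')' -> add ')' (already in the set)
  B -> x : B does not occur in the body -> contributes nothing
FOLLOW(B) = {), c}
Count: 2

2


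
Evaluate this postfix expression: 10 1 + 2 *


Processing tokens left to right:
Push 10, Push 1
Pop 10 and 1, compute 10 + 1 = 11, push 11
Push 2
Pop 11 and 2, compute 11 * 2 = 22, push 22
Stack result: 22

22


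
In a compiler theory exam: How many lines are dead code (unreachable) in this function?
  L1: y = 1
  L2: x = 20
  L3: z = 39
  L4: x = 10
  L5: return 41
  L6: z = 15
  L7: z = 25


Analyzing control flow:
  L1: reachable (before return)
  L2: reachable (before return)
  L3: reachable (before return)
  L4: reachable (before return)
  L5: reachable (return statement)
  L6: DEAD (after return at L5)
  L7: DEAD (after return at L5)
Return at L5, total lines = 7
Dead lines: L6 through L7
Count: 2

2


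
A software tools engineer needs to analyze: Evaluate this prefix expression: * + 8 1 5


Parsing prefix expression: * + 8 1 5
Step 1: Innermost operation '+ 8 1'
  8 + 1 = 9
Step 2: Outer operation '* [9] 5'
  9 * 5 = 45

45


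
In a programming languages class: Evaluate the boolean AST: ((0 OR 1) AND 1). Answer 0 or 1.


Step 1: Evaluate inner node
  0 OR 1 = 1
Step 2: Evaluate root node
  1 AND 1 = 1

1


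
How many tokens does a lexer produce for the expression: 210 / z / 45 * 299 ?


Scanning '210 / z / 45 * 299'
Token 1: '210' -> integer_literal
Token 2: '/' -> operator
Token 3: 'z' -> identifier
Token 4: '/' -> operator
Token 5: '45' -> integer_literal
Token 6: '*' -> operator
Token 7: '299' -> integer_literal
Total tokens: 7

7


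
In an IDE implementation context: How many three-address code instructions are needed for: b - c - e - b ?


Expression: b - c - e - b
Generating three-address code (respecting * over +/- precedence):
  Instruction 1: t1 = b - c
  Instruction 2: t2 = t1 - e
  Instruction 3: t3 = t2 - b
Total instructions: 3

3


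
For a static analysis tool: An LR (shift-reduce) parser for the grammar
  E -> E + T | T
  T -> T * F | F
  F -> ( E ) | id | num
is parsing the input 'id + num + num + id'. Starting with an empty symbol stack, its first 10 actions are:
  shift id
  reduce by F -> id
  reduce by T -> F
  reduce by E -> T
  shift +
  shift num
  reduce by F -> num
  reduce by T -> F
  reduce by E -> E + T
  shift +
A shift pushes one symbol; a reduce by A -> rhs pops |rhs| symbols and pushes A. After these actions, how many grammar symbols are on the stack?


Tracking the symbol stack through each action:
  Action 1: shift 'id' : push -> stack = [id] (size 1)
  Action 2: reduce by F -> id : pop 1, push F -> stack = [F] (size 1)
  Action 3: reduce by T -> F : pop 1, push T -> stack = [T] (size 1)
  Action 4: reduce by E -> T : pop 1, push E -> stack = [E] (size 1)
  Action 5: shift '+' : push -> stack = [E, +] (size 2)
  Action 6: shift 'num' : push -> stack = [E, +, num] (size 3)
  Action 7: reduce by F -> num : pop 1, push F -> stack = [E, +, F] (size 3)
  Action 8: reduce by T -> F : pop 1, push T -> stack = [E, +, T] (size 3)
  Action 9: reduce by E -> E + T : pop 3, push E -> stack = [E] (size 1)
  Action 10: shift '+' : push -> stack = [E, +] (size 2)
Final stack size: 2

2


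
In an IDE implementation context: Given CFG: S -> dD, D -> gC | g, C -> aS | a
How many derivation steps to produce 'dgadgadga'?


Grammar: S -> dD, D -> gC | g, C -> aS | a
Deriving 'dgadgadga':
Step 1: S -> dD => dD
Step 2: D -> gC => dgC
Step 3: C -> aS => dgaS
Step 4: S -> dD => dgadD
Step 5: D -> gC => dgadgC
Step 6: C -> aS => dgadgaS
Step 7: S -> dD => dgadgadD
Step 8: D -> gC => dgadgadgC
Step 9: C -> a => dgadgadga
Total derivation steps: 9

9


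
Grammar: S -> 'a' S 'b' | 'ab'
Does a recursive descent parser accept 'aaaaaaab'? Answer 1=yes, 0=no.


Grammar accepts strings of the form a^n b^n (n >= 1)
Word: 'aaaaaaab'
Counting: 7 a's and 1 b's
Check: 7 == 1? No
Mismatch: a-count != b-count
Rejected

0


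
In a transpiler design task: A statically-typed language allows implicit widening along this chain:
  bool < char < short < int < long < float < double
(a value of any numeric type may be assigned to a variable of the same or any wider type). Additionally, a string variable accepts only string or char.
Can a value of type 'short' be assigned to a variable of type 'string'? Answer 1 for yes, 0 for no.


Target variable type: string
Source value type: short
Rule: string accepts only {string, char}
  source 'short' in {string, char}? No
Result: 0

0


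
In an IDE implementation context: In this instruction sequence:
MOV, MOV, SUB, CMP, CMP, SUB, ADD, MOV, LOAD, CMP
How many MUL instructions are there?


Scanning instruction sequence for MUL:
  Position 1: MOV
  Position 2: MOV
  Position 3: SUB
  Position 4: CMP
  Position 5: CMP
  Position 6: SUB
  Position 7: ADD
  Position 8: MOV
  Position 9: LOAD
  Position 10: CMP
Matches at positions: []
Total MUL count: 0

0


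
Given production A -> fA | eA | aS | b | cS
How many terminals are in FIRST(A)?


Production: A -> fA | eA | aS | b | cS
Examining each alternative for leading terminals:
  A -> fA : first terminal = 'f'
  A -> eA : first terminal = 'e'
  A -> aS : first terminal = 'a'
  A -> b : first terminal = 'b'
  A -> cS : first terminal = 'c'
FIRST(A) = {a, b, c, e, f}
Count: 5

5


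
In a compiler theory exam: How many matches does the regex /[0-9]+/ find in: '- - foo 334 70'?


Pattern: /[0-9]+/ (int literals)
Input: '- - foo 334 70'
Scanning for matches:
  Match 1: '334'
  Match 2: '70'
Total matches: 2

2


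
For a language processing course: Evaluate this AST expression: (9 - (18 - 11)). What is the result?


Expression: (9 - (18 - 11))
Evaluating step by step:
  18 - 11 = 7
  9 - 7 = 2
Result: 2

2


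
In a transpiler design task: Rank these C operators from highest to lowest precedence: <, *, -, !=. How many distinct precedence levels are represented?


Looking up precedence for each operator:
  < -> precedence 4
  * -> precedence 6
  - -> precedence 5
  != -> precedence 3
Sorted highest to lowest: *, -, <, !=
Distinct precedence values: [6, 5, 4, 3]
Number of distinct levels: 4

4


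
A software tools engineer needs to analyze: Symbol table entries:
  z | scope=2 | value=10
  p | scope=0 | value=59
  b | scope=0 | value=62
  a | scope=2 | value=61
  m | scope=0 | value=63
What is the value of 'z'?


Searching symbol table for 'z':
  z | scope=2 | value=10 <- MATCH
  p | scope=0 | value=59
  b | scope=0 | value=62
  a | scope=2 | value=61
  m | scope=0 | value=63
Found 'z' at scope 2 with value 10

10


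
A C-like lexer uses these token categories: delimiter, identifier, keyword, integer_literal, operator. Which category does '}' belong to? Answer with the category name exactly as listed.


Token: '}'
Checking categories:
  identifier: no
  integer_literal: no
  operator: no
  keyword: no
  delimiter: YES
Category: delimiter

delimiter


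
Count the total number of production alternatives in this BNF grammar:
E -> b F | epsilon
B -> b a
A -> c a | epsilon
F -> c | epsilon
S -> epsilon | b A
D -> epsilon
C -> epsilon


Counting alternatives per rule:
  E: 2 alternative(s)
  B: 1 alternative(s)
  A: 2 alternative(s)
  F: 2 alternative(s)
  S: 2 alternative(s)
  D: 1 alternative(s)
  C: 1 alternative(s)
Sum: 2 + 1 + 2 + 2 + 2 + 1 + 1 = 11

11


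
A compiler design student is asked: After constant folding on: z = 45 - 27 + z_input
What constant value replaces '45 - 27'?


Identifying constant sub-expression:
  Original: z = 45 - 27 + z_input
  45 and 27 are both compile-time constants
  Evaluating: 45 - 27 = 18
  After folding: z = 18 + z_input

18


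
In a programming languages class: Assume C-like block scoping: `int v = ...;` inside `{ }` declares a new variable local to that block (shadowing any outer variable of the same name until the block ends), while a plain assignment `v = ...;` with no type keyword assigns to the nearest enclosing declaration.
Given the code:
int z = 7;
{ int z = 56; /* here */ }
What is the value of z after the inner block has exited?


Analyzing scoping rules:
Outer scope: declares z = 7
Inner block: 'int z = 56;' declares a NEW z that shadows the outer one
When the block exits the inner z goes out of scope; the outer z was never modified -> 7
Result: 7

7


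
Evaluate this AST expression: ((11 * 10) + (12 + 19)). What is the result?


Expression: ((11 * 10) + (12 + 19))
Evaluating step by step:
  11 * 10 = 110
  12 + 19 = 31
  110 + 31 = 141
Result: 141

141


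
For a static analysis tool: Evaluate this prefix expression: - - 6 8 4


Parsing prefix expression: - - 6 8 4
Step 1: Innermost operation '- 6 8'
  6 - 8 = -2
Step 2: Outer operation '- [-2] 4'
  -2 - 4 = -6

-6


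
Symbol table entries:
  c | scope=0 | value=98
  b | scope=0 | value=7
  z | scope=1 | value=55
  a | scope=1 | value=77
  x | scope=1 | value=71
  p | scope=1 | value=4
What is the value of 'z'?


Searching symbol table for 'z':
  c | scope=0 | value=98
  b | scope=0 | value=7
  z | scope=1 | value=55 <- MATCH
  a | scope=1 | value=77
  x | scope=1 | value=71
  p | scope=1 | value=4
Found 'z' at scope 1 with value 55

55


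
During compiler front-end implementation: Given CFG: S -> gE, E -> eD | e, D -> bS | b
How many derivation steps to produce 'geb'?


Grammar: S -> gE, E -> eD | e, D -> bS | b
Deriving 'geb':
Step 1: S -> gE => gE
Step 2: E -> eD => geD
Step 3: D -> b => geb
Total derivation steps: 3

3


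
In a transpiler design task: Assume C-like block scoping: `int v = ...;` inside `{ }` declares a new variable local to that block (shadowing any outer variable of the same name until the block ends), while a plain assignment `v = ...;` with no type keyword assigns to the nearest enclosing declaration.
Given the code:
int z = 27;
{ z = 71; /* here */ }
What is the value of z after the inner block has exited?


Analyzing scoping rules:
Outer scope: declares z = 27
Inner block: 'z = 71;' has no type keyword, so it is an assignment to the outer z (no shadowing)
The assignment changed the outer variable itself, so the new value persists after the block -> 71
Result: 71

71


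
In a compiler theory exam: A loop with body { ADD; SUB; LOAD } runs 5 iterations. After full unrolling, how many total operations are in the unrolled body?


Loop body operations: ADD, SUB, LOAD (3 ops per iteration)
Unrolling 5 iterations:
  Iteration 1: ADD, SUB, LOAD (3 ops)
  Iteration 2: ADD, SUB, LOAD (3 ops)
  Iteration 3: ADD, SUB, LOAD (3 ops)
  Iteration 4: ADD, SUB, LOAD (3 ops)
  Iteration 5: ADD, SUB, LOAD (3 ops)
Total: 5 iterations * 3 ops/iter = 15 operations

15


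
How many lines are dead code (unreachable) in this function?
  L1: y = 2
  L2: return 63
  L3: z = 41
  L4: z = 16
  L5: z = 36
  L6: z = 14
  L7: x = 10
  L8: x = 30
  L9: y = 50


Analyzing control flow:
  L1: reachable (before return)
  L2: reachable (return statement)
  L3: DEAD (after return at L2)
  L4: DEAD (after return at L2)
  L5: DEAD (after return at L2)
  L6: DEAD (after return at L2)
  L7: DEAD (after return at L2)
  L8: DEAD (after return at L2)
  L9: DEAD (after return at L2)
Return at L2, total lines = 9
Dead lines: L3 through L9
Count: 7

7


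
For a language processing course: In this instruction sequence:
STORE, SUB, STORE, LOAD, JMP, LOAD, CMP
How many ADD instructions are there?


Scanning instruction sequence for ADD:
  Position 1: STORE
  Position 2: SUB
  Position 3: STORE
  Position 4: LOAD
  Position 5: JMP
  Position 6: LOAD
  Position 7: CMP
Matches at positions: []
Total ADD count: 0

0


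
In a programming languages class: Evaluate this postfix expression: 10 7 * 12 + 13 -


Processing tokens left to right:
Push 10, Push 7
Pop 10 and 7, compute 10 * 7 = 70, push 70
Push 12
Pop 70 and 12, compute 70 + 12 = 82, push 82
Push 13
Pop 82 and 13, compute 82 - 13 = 69, push 69
Stack result: 69

69


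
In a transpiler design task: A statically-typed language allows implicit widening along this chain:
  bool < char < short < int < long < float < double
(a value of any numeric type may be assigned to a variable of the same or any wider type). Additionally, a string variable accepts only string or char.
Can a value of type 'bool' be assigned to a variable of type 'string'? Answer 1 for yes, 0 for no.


Target variable type: string
Source value type: bool
Rule: string accepts only {string, char}
  source 'bool' in {string, char}? No
Result: 0

0


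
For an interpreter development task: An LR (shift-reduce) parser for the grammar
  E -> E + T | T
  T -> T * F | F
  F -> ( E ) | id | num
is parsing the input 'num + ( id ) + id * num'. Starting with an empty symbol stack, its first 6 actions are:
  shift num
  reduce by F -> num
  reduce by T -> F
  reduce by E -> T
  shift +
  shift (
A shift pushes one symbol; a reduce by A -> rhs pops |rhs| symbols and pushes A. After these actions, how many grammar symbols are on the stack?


Tracking the symbol stack through each action:
  Action 1: shift 'num' : push -> stack = [num] (size 1)
  Action 2: reduce by F -> num : pop 1, push F -> stack = [F] (size 1)
  Action 3: reduce by T -> F : pop 1, push T -> stack = [T] (size 1)
  Action 4: reduce by E -> T : pop 1, push E -> stack = [E] (size 1)
  Action 5: shift '+' : push -> stack = [E, +] (size 2)
  Action 6: shift '(' : push -> stack = [E, +, (] (size 3)
Final stack size: 3

3


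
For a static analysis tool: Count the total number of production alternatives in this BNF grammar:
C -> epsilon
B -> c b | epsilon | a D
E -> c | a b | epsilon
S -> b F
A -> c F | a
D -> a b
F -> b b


Counting alternatives per rule:
  C: 1 alternative(s)
  B: 3 alternative(s)
  E: 3 alternative(s)
  S: 1 alternative(s)
  A: 2 alternative(s)
  D: 1 alternative(s)
  F: 1 alternative(s)
Sum: 1 + 3 + 3 + 1 + 2 + 1 + 1 = 12

12


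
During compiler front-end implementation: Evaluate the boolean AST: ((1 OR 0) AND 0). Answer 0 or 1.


Step 1: Evaluate inner node
  1 OR 0 = 1
Step 2: Evaluate root node
  1 AND 0 = 0

0


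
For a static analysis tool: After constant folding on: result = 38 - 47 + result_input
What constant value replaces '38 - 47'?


Identifying constant sub-expression:
  Original: result = 38 - 47 + result_input
  38 and 47 are both compile-time constants
  Evaluating: 38 - 47 = -9
  After folding: result = -9 + result_input

-9


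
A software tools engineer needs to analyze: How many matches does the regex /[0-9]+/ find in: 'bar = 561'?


Pattern: /[0-9]+/ (int literals)
Input: 'bar = 561'
Scanning for matches:
  Match 1: '561'
Total matches: 1

1


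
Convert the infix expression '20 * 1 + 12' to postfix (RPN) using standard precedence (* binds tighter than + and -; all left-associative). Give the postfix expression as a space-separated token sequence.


Applying the shunting-yard algorithm:
  Operand 20 -> output
  Push '*' onto operator stack -> op-stack: [*]
  Operand 1 -> output
  See '+' (prec 1); top '*' (prec 2) >= it -> pop '*' to output
  Push '+' onto operator stack -> op-stack: [+]
  Operand 12 -> output
  End of input: pop '+' to output
Postfix result: 20 1 * 12 +

20 1 * 12 +


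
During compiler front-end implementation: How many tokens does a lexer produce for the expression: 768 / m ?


Scanning '768 / m'
Token 1: '768' -> integer_literal
Token 2: '/' -> operator
Token 3: 'm' -> identifier
Total tokens: 3

3


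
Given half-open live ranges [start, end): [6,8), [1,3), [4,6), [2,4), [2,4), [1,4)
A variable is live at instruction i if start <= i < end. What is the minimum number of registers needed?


Live ranges:
  Var0: [6, 8)
  Var1: [1, 3)
  Var2: [4, 6)
  Var3: [2, 4)
  Var4: [2, 4)
  Var5: [1, 4)
Sweep-line events (position, delta, active):
  pos=1 start -> active=1
  pos=1 start -> active=2
  pos=2 start -> active=3
  pos=2 start -> active=4
  pos=3 end -> active=3
  pos=4 end -> active=2
  pos=4 end -> active=1
  pos=4 end -> active=0
  pos=4 start -> active=1
  pos=6 end -> active=0
  pos=6 start -> active=1
  pos=8 end -> active=0
Maximum simultaneous active: 4
Minimum registers needed: 4

4


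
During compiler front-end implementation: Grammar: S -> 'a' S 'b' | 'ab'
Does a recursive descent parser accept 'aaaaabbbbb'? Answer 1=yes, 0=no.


Grammar accepts strings of the form a^n b^n (n >= 1)
Word: 'aaaaabbbbb'
Counting: 5 a's and 5 b's
Check: 5 == 5? Yes
Derivation (S -> aSb applied 4 time(s), then S -> ab): S => aSb => aaSbb => aaaSbbb => aaaaSbbbb => aaaaabbbbb
Accepted

1


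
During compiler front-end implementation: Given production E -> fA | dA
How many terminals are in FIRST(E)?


Production: E -> fA | dA
Examining each alternative for leading terminals:
  E -> fA : first terminal = 'f'
  E -> dA : first terminal = 'd'
FIRST(E) = {d, f}
Count: 2

2


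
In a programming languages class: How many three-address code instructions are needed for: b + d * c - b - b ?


Expression: b + d * c - b - b
Generating three-address code (respecting * over +/- precedence):
  Instruction 1: t1 = d * c
  Instruction 2: t2 = b + t1
  Instruction 3: t3 = t2 - b
  Instruction 4: t4 = t3 - b
Total instructions: 4

4


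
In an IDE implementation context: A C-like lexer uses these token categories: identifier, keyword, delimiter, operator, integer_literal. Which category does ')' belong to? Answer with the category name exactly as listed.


Token: ')'
Checking categories:
  identifier: no
  integer_literal: no
  operator: no
  keyword: no
  delimiter: YES
Category: delimiter

delimiter


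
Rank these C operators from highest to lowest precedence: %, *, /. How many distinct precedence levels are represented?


Looking up precedence for each operator:
  % -> precedence 6
  * -> precedence 6
  / -> precedence 6
Sorted highest to lowest: %, *, /
Distinct precedence values: [6]
Number of distinct levels: 1

1


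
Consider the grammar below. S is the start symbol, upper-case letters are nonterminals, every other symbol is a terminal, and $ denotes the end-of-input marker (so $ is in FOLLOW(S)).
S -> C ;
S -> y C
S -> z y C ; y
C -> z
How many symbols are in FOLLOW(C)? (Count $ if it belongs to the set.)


S is the start symbol and does not occur in any rule body, so FOLLOW(S) = {$}.
Examining every occurrence of C in a rule body:
  S -> C ; : C is followed by terminal ';' -> add ';'
  S -> y C : C is at the right end -> add FOLLOW(S) = {$}
  S -> z y C ; y : C is followed by terminal ';' -> add ';' (already in the set)
  C -> z : C does not occur in the body -> contributes nothing
FOLLOW(C) = {;, $}
Count: 2

2


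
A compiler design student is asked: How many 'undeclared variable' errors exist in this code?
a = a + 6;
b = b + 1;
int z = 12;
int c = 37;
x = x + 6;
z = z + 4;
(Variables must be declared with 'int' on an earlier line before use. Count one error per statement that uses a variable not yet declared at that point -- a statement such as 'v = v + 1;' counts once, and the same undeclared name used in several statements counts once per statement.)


Scanning code line by line:
  Line 1: use 'a' -> ERROR (undeclared)
  Line 2: use 'b' -> ERROR (undeclared)
  Line 3: declare 'z' -> declared = ['z']
  Line 4: declare 'c' -> declared = ['c', 'z']
  Line 5: use 'x' -> ERROR (undeclared)
  Line 6: use 'z' -> OK (declared)
Total undeclared variable errors: 3

3


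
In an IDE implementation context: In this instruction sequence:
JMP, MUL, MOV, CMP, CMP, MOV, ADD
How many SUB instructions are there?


Scanning instruction sequence for SUB:
  Position 1: JMP
  Position 2: MUL
  Position 3: MOV
  Position 4: CMP
  Position 5: CMP
  Position 6: MOV
  Position 7: ADD
Matches at positions: []
Total SUB count: 0

0


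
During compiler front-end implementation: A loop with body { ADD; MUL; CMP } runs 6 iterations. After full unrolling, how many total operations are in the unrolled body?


Loop body operations: ADD, MUL, CMP (3 ops per iteration)
Unrolling 6 iterations:
  Iteration 1: ADD, MUL, CMP (3 ops)
  Iteration 2: ADD, MUL, CMP (3 ops)
  Iteration 3: ADD, MUL, CMP (3 ops)
  Iteration 4: ADD, MUL, CMP (3 ops)
  Iteration 5: ADD, MUL, CMP (3 ops)
  Iteration 6: ADD, MUL, CMP (3 ops)
Total: 6 iterations * 3 ops/iter = 18 operations

18


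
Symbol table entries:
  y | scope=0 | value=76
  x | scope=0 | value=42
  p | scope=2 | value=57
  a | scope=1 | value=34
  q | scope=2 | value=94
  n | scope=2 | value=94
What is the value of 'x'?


Searching symbol table for 'x':
  y | scope=0 | value=76
  x | scope=0 | value=42 <- MATCH
  p | scope=2 | value=57
  a | scope=1 | value=34
  q | scope=2 | value=94
  n | scope=2 | value=94
Found 'x' at scope 0 with value 42

42


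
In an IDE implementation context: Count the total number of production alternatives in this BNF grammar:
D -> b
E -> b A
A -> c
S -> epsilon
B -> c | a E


Counting alternatives per rule:
  D: 1 alternative(s)
  E: 1 alternative(s)
  A: 1 alternative(s)
  S: 1 alternative(s)
  B: 2 alternative(s)
Sum: 1 + 1 + 1 + 1 + 2 = 6

6


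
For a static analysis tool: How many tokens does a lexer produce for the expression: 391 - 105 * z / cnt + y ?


Scanning '391 - 105 * z / cnt + y'
Token 1: '391' -> integer_literal
Token 2: '-' -> operator
Token 3: '105' -> integer_literal
Token 4: '*' -> operator
Token 5: 'z' -> identifier
Token 6: '/' -> operator
Token 7: 'cnt' -> identifier
Token 8: '+' -> operator
Token 9: 'y' -> identifier
Total tokens: 9

9


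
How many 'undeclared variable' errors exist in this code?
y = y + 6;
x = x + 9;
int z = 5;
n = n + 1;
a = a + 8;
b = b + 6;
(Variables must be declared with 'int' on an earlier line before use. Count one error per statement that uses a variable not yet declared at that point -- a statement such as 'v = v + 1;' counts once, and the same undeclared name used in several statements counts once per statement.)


Scanning code line by line:
  Line 1: use 'y' -> ERROR (undeclared)
  Line 2: use 'x' -> ERROR (undeclared)
  Line 3: declare 'z' -> declared = ['z']
  Line 4: use 'n' -> ERROR (undeclared)
  Line 5: use 'a' -> ERROR (undeclared)
  Line 6: use 'b' -> ERROR (undeclared)
Total undeclared variable errors: 5

5


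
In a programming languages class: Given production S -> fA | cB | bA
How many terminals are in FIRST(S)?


Production: S -> fA | cB | bA
Examining each alternative for leading terminals:
  S -> fA : first terminal = 'f'
  S -> cB : first terminal = 'c'
  S -> bA : first terminal = 'b'
FIRST(S) = {b, c, f}
Count: 3

3


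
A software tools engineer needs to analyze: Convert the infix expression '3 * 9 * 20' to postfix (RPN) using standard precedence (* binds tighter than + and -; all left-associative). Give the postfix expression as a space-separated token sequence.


Applying the shunting-yard algorithm:
  Operand 3 -> output
  Push '*' onto operator stack -> op-stack: [*]
  Operand 9 -> output
  See '*' (prec 2); top '*' (prec 2) >= it -> pop '*' to output
  Push '*' onto operator stack -> op-stack: [*]
  Operand 20 -> output
  End of input: pop '*' to output
Postfix result: 3 9 * 20 *

3 9 * 20 *


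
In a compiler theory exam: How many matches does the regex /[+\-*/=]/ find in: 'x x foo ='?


Pattern: /[+\-*/=]/ (operators)
Input: 'x x foo ='
Scanning for matches:
  Match 1: '='
Total matches: 1

1


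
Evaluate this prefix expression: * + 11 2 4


Parsing prefix expression: * + 11 2 4
Step 1: Innermost operation '+ 11 2'
  11 + 2 = 13
Step 2: Outer operation '* [13] 4'
  13 * 4 = 52

52


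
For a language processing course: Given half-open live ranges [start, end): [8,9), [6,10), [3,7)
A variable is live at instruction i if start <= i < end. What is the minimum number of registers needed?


Live ranges:
  Var0: [8, 9)
  Var1: [6, 10)
  Var2: [3, 7)
Sweep-line events (position, delta, active):
  pos=3 start -> active=1
  pos=6 start -> active=2
  pos=7 end -> active=1
  pos=8 start -> active=2
  pos=9 end -> active=1
  pos=10 end -> active=0
Maximum simultaneous active: 2
Minimum registers needed: 2

2


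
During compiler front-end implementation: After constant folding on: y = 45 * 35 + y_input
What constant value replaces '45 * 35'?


Identifying constant sub-expression:
  Original: y = 45 * 35 + y_input
  45 and 35 are both compile-time constants
  Evaluating: 45 * 35 = 1575
  After folding: y = 1575 + y_input

1575


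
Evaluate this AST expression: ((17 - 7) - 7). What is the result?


Expression: ((17 - 7) - 7)
Evaluating step by step:
  17 - 7 = 10
  10 - 7 = 3
Result: 3

3


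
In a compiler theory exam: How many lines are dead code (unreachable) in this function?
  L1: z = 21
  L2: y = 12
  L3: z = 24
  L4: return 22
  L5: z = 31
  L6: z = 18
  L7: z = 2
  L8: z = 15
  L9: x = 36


Analyzing control flow:
  L1: reachable (before return)
  L2: reachable (before return)
  L3: reachable (before return)
  L4: reachable (return statement)
  L5: DEAD (after return at L4)
  L6: DEAD (after return at L4)
  L7: DEAD (after return at L4)
  L8: DEAD (after return at L4)
  L9: DEAD (after return at L4)
Return at L4, total lines = 9
Dead lines: L5 through L9
Count: 5

5


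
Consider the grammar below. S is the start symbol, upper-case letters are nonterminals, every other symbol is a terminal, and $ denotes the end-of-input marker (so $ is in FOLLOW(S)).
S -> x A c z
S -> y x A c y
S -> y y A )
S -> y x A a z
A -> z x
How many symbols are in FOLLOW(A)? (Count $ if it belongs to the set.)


S is the start symbol and does not occur in any rule body, so FOLLOW(S) = {$}.
Examining every occurrence of A in a rule body:
  S -> x A c z : A is followed by terminal 'c' -> add 'c'
  S -> y x A c y : A is followed by terminal 'c' -> add 'c' (already in the set)
  S -> y y A ) : A is followed by terminal ')' -> add ')'
  S -> y x A a z : A is followed by terminal 'a' -> add 'a'
  A -> z x : A does not occur in the body -> contributes nothing
FOLLOW(A) = {), a, c}
Count: 3

3


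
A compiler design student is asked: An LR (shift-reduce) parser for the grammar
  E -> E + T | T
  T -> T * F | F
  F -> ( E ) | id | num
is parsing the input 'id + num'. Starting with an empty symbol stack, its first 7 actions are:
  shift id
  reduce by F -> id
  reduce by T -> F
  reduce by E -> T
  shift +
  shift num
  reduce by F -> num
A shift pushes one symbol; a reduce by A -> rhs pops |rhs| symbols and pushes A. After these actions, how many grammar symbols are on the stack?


Tracking the symbol stack through each action:
  Action 1: shift 'id' : push -> stack = [id] (size 1)
  Action 2: reduce by F -> id : pop 1, push F -> stack = [F] (size 1)
  Action 3: reduce by T -> F : pop 1, push T -> stack = [T] (size 1)
  Action 4: reduce by E -> T : pop 1, push E -> stack = [E] (size 1)
  Action 5: shift '+' : push -> stack = [E, +] (size 2)
  Action 6: shift 'num' : push -> stack = [E, +, num] (size 3)
  Action 7: reduce by F -> num : pop 1, push F -> stack = [E, +, F] (size 3)
Final stack size: 3

3


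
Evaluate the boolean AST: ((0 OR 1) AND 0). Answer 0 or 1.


Step 1: Evaluate inner node
  0 OR 1 = 1
Step 2: Evaluate root node
  1 AND 0 = 0

0


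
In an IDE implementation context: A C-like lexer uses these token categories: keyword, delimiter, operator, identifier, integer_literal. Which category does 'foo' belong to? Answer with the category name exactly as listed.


Token: 'foo'
Checking categories:
  identifier: YES
  integer_literal: no
  operator: no
  keyword: no
  delimiter: no
Category: identifier

identifier


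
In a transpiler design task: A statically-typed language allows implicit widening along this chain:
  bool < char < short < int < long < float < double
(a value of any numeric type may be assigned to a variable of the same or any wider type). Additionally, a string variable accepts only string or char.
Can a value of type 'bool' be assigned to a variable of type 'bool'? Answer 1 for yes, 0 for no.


Target variable type: bool
Source value type: bool
Numeric ranks: bool=0, bool=0
Widening allowed iff rank(source) <= rank(target): 0 <= 0? Yes
Result: 1

1


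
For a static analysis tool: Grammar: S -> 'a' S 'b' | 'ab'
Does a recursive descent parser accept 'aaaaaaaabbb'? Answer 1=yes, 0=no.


Grammar accepts strings of the form a^n b^n (n >= 1)
Word: 'aaaaaaaabbb'
Counting: 8 a's and 3 b's
Check: 8 == 3? No
Mismatch: a-count != b-count
Rejected

0


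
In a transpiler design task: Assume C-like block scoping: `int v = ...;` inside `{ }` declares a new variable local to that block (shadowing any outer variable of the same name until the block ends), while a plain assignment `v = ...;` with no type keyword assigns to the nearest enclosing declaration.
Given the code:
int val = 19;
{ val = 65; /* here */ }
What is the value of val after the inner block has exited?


Analyzing scoping rules:
Outer scope: declares val = 19
Inner block: 'val = 65;' has no type keyword, so it is an assignment to the outer val (no shadowing)
The assignment changed the outer variable itself, so the new value persists after the block -> 65
Result: 65

65


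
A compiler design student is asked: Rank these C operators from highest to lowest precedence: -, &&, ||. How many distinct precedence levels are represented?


Looking up precedence for each operator:
  - -> precedence 5
  && -> precedence 2
  || -> precedence 1
Sorted highest to lowest: -, &&, ||
Distinct precedence values: [5, 2, 1]
Number of distinct levels: 3

3


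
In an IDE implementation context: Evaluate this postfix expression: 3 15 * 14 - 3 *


Processing tokens left to right:
Push 3, Push 15
Pop 3 and 15, compute 3 * 15 = 45, push 45
Push 14
Pop 45 and 14, compute 45 - 14 = 31, push 31
Push 3
Pop 31 and 3, compute 31 * 3 = 93, push 93
Stack result: 93

93


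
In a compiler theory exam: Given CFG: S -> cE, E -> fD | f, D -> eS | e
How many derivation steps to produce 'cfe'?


Grammar: S -> cE, E -> fD | f, D -> eS | e
Deriving 'cfe':
Step 1: S -> cE => cE
Step 2: E -> fD => cfD
Step 3: D -> e => cfe
Total derivation steps: 3

3


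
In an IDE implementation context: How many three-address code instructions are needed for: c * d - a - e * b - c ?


Expression: c * d - a - e * b - c
Generating three-address code (respecting * over +/- precedence):
  Instruction 1: t1 = c * d
  Instruction 2: t2 = e * b
  Instruction 3: t3 = t1 - a
  Instruction 4: t4 = t3 - t2
  Instruction 5: t5 = t4 - c
Total instructions: 5

5


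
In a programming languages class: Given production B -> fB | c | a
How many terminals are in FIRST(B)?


Production: B -> fB | c | a
Examining each alternative for leading terminals:
  B -> fB : first terminal = 'f'
  B -> c : first terminal = 'c'
  B -> a : first terminal = 'a'
FIRST(B) = {a, c, f}
Count: 3

3


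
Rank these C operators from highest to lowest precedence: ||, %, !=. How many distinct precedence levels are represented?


Looking up precedence for each operator:
  || -> precedence 1
  % -> precedence 6
  != -> precedence 3
Sorted highest to lowest: %, !=, ||
Distinct precedence values: [6, 3, 1]
Number of distinct levels: 3

3


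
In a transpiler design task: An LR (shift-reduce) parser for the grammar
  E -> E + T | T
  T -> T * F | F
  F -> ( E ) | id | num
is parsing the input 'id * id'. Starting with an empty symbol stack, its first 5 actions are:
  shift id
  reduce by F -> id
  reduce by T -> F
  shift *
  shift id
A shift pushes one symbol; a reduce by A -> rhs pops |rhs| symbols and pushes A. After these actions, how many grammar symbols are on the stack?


Tracking the symbol stack through each action:
  Action 1: shift 'id' : push -> stack = [id] (size 1)
  Action 2: reduce by F -> id : pop 1, push F -> stack = [F] (size 1)
  Action 3: reduce by T -> F : pop 1, push T -> stack = [T] (size 1)
  Action 4: shift '*' : push -> stack = [T, *] (size 2)
  Action 5: shift 'id' : push -> stack = [T, *, id] (size 3)
Final stack size: 3

3


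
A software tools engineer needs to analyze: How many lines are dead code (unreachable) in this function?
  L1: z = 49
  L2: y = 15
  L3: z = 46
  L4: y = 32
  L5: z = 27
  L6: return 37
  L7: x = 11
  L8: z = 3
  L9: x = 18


Analyzing control flow:
  L1: reachable (before return)
  L2: reachable (before return)
  L3: reachable (before return)
  L4: reachable (before return)
  L5: reachable (before return)
  L6: reachable (return statement)
  L7: DEAD (after return at L6)
  L8: DEAD (after return at L6)
  L9: DEAD (after return at L6)
Return at L6, total lines = 9
Dead lines: L7 through L9
Count: 3

3


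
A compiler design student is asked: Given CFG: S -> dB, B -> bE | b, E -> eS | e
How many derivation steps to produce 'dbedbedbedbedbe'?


Grammar: S -> dB, B -> bE | b, E -> eS | e
Deriving 'dbedbedbedbedbe':
Step 1: S -> dB => dB
Step 2: B -> bE => dbE
Step 3: E -> eS => dbeS
Step 4: S -> dB => dbedB
Step 5: B -> bE => dbedbE
Step 6: E -> eS => dbedbeS
Step 7: S -> dB => dbedbedB
Step 8: B -> bE => dbedbedbE
Step 9: E -> eS => dbedbedbeS
Step 10: S -> dB => dbedbedbedB
Step 11: B -> bE => dbedbedbedbE
Step 12: E -> eS => dbedbedbedbeS
Step 13: S -> dB => dbedbedbedbedB
Step 14: B -> bE => dbedbedbedbedbE
Step 15: E -> e => dbedbedbedbedbe
Total derivation steps: 15

15


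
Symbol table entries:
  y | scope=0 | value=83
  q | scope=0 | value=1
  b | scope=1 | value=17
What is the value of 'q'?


Searching symbol table for 'q':
  y | scope=0 | value=83
  q | scope=0 | value=1 <- MATCH
  b | scope=1 | value=17
Found 'q' at scope 0 with value 1

1


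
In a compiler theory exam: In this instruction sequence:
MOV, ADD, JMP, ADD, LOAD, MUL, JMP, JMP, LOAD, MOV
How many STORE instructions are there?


Scanning instruction sequence for STORE:
  Position 1: MOV
  Position 2: ADD
  Position 3: JMP
  Position 4: ADD
  Position 5: LOAD
  Position 6: MUL
  Position 7: JMP
  Position 8: JMP
  Position 9: LOAD
  Position 10: MOV
Matches at positions: []
Total STORE count: 0

0


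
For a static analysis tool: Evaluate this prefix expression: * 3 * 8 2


Parsing prefix expression: * 3 * 8 2
Step 1: Innermost operation '* 8 2'
  8 * 2 = 16
Step 2: Outer operation '* 3 [16]'
  3 * 16 = 48

48


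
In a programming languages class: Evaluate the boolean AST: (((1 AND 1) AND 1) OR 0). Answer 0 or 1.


Step 1: Evaluate inner node
  1 AND 1 = 1
Step 2: Evaluate next node
  1 AND 1 = 1
Step 3: Evaluate root node
  1 OR 0 = 1

1


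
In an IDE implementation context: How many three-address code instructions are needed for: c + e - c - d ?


Expression: c + e - c - d
Generating three-address code (respecting * over +/- precedence):
  Instruction 1: t1 = c + e
  Instruction 2: t2 = t1 - c
  Instruction 3: t3 = t2 - d
Total instructions: 3

3


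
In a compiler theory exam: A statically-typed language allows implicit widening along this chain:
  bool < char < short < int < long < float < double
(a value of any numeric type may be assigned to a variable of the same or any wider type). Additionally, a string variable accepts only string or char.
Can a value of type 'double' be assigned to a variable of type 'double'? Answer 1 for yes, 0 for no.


Target variable type: double
Source value type: double
Numeric ranks: double=6, double=6
Widening allowed iff rank(source) <= rank(target): 6 <= 6? Yes
Result: 1

1


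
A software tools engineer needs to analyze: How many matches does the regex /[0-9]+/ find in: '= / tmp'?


Pattern: /[0-9]+/ (int literals)
Input: '= / tmp'
Scanning for matches:
Total matches: 0

0


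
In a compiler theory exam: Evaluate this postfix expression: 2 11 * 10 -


Processing tokens left to right:
Push 2, Push 11
Pop 2 and 11, compute 2 * 11 = 22, push 22
Push 10
Pop 22 and 10, compute 22 - 10 = 12, push 12
Stack result: 12

12


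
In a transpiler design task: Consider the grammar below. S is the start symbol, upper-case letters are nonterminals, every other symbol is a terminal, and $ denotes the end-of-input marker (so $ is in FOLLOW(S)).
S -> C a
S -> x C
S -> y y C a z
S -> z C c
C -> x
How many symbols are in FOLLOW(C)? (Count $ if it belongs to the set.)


S is the start symbol and does not occur in any rule body, so FOLLOW(S) = {$}.
Examining every occurrence of C in a rule body:
  S -> C a : C is followed by terminal 'a' -> add 'a'
  S -> x C : C is at the right end -> add FOLLOW(S) = {$}
  S -> y y C a z : C is followed by terminal 'a' -> add 'a' (already in the set)
  S -> z C c : C is followed by terminal 'c' -> add 'c'
  C -> x : C does not occur in the body -> contributes nothing
FOLLOW(C) = {a, c, $}
Count: 3

3


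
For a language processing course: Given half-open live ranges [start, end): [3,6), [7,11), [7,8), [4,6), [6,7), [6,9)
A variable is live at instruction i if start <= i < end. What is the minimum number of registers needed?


Live ranges:
  Var0: [3, 6)
  Var1: [7, 11)
  Var2: [7, 8)
  Var3: [4, 6)
  Var4: [6, 7)
  Var5: [6, 9)
Sweep-line events (position, delta, active):
  pos=3 start -> active=1
  pos=4 start -> active=2
  pos=6 end -> active=1
  pos=6 end -> active=0
  pos=6 start -> active=1
  pos=6 start -> active=2
  pos=7 end -> active=1
  pos=7 start -> active=2
  pos=7 start -> active=3
  pos=8 end -> active=2
  pos=9 end -> active=1
  pos=11 end -> active=0
Maximum simultaneous active: 3
Minimum registers needed: 3

3
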